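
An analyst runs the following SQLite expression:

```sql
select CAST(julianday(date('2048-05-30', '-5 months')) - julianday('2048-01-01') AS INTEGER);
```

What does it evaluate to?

Adding -5 months to 2048-05-30 gives 2047-12-30.
1 day remains in December 2047 after the 30th (31 − 30).
Then 1 day into January 2048.
Total: 1 + 1 = 2.
The subtraction is earlier − later, so the result is −2 → -2.

-2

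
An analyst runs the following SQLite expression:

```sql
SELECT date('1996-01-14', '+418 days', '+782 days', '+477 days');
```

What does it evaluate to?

2000-08-17

Applying '+418 days' to 1996-01-14: counting 418 days forward gives 1997-03-07.
Applying '+782 days' to 1997-03-07: counting 782 days forward gives 1999-04-28.
Applying '+477 days' to 1999-04-28: counting 477 days forward gives 2000-08-17.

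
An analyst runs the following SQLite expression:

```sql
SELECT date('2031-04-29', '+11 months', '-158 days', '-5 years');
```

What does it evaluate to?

2026-10-23

Adding +11 months to 2031-04-29 gives 2032-03-29.
Applying '-158 days' to 2032-03-29: counting 158 days back gives 2031-10-23.
Adding -5 years to 2031-10-23 gives 2026-10-23.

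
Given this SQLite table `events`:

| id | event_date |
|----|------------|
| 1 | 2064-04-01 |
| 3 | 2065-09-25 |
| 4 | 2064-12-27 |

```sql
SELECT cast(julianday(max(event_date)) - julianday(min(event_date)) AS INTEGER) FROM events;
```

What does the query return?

542

MIN = 2064-04-01, MAX = 2065-09-25.
29 days remain in April 2064 after the 1st (30 − 1).
Full months from May 2064 through August 2065 contribute their day counts.
Then 25 days into September 2065.
Total: 29 + 31 + 30 + 31 + 31 + 30 + 31 + 30 + 31 + 31 + 28 + 31 + 30 + 31 + 30 + 31 + 31 + 25 = 542.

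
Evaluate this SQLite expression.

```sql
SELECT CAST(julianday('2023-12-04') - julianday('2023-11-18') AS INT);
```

12 days remain in November 2023 after the 18th (30 − 18).
Then 4 days into December 2023.
Total: 12 + 4 = 16.

16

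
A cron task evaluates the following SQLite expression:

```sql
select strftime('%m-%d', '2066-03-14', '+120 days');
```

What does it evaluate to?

07-12

First apply '+120 days': 2066-03-14 → 2066-07-12.
`%m-%d` extracts the month-day: 07-12.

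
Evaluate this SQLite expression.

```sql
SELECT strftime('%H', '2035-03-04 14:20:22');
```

14

`%H` extracts the 2-digit hour (00-23): 14.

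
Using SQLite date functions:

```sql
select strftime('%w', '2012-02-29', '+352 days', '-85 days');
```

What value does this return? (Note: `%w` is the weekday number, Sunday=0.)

First apply '+352 days', '-85 days': 2012-02-29 → 2012-11-22.
2012-11-22 is a Thursday; with Sunday=0 that is 4.

4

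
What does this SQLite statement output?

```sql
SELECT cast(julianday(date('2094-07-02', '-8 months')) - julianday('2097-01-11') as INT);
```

-1166

Adding -8 months to 2094-07-02 gives 2093-11-02.
28 days remain in November 2093 after the 2nd (30 − 2).
Full months from December 2093 through December 2096 contribute their day counts.
Then 11 days into January 2097.
Total: 28 + 31 + 31 + 28 + 31 + 30 + 31 + 30 + 31 + 31 + 30 + 31 + 30 + 31 + 31 + 28 + 31 + 30 + 31 + 30 + 31 + 31 + 30 + 31 + 30 + 31 + 31 + 29 + 31 + 30 + 31 + 30 + 31 + 31 + 30 + 31 + 30 + 31 + 11 = 1166.
The subtraction is earlier − later, so the result is −1166 → -1166.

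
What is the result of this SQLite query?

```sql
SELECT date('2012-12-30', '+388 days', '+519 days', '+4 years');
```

Applying '+388 days' to 2012-12-30: counting 388 days forward gives 2014-01-22.
Applying '+519 days' to 2014-01-22: counting 519 days forward gives 2015-06-25.
Adding +4 years to 2015-06-25 gives 2019-06-25.

2019-06-25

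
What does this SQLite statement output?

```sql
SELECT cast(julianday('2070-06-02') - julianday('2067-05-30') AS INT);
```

1099

1 day remains in May 2067 after the 30th (31 − 30).
Full months from June 2067 through May 2070 contribute their day counts.
Then 2 days into June 2070.
Total: 1 + 30 + 31 + 31 + 30 + 31 + 30 + 31 + 31 + 29 + 31 + 30 + 31 + 30 + 31 + 31 + 30 + 31 + 30 + 31 + 31 + 28 + 31 + 30 + 31 + 30 + 31 + 31 + 30 + 31 + 30 + 31 + 31 + 28 + 31 + 30 + 31 + 2 = 1099.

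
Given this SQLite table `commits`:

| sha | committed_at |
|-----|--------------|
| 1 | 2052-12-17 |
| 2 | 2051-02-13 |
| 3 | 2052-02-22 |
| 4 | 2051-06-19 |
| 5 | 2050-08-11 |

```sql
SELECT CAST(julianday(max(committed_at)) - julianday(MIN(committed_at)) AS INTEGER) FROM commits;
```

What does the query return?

859

MIN = 2050-08-11, MAX = 2052-12-17.
20 days remain in August 2050 after the 11th (31 − 11).
Full months from September 2050 through November 2052 contribute their day counts.
Then 17 days into December 2052.
Total: 20 + 30 + 31 + 30 + 31 + 31 + 28 + 31 + 30 + 31 + 30 + 31 + 31 + 30 + 31 + 30 + 31 + 31 + 29 + 31 + 30 + 31 + 30 + 31 + 31 + 30 + 31 + 30 + 17 = 859.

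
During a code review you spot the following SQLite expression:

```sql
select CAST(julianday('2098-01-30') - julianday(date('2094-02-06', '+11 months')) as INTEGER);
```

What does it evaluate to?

1120

Adding +11 months to 2094-02-06 gives 2095-01-06.
25 days remain in January 2095 after the 6th (31 − 6).
Full months from February 2095 through December 2097 contribute their day counts.
Then 30 days into January 2098.
Total: 25 + 28 + 31 + 30 + 31 + 30 + 31 + 31 + 30 + 31 + 30 + 31 + 31 + 29 + 31 + 30 + 31 + 30 + 31 + 31 + 30 + 31 + 30 + 31 + 31 + 28 + 31 + 30 + 31 + 30 + 31 + 31 + 30 + 31 + 30 + 31 + 30 = 1120.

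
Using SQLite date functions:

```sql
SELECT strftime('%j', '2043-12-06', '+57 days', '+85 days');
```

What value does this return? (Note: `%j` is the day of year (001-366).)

117

First apply '+57 days', '+85 days': 2043-12-06 → 2044-04-26.
Day-of-year for 2044-04-26: days since 2044-01-01 inclusive = 117, zero-padded to 117.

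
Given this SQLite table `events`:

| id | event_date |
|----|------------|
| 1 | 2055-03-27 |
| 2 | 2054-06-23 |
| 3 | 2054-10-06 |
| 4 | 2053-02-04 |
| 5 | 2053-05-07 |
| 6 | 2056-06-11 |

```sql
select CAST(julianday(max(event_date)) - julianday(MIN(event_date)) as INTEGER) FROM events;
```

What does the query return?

1223

MIN = 2053-02-04, MAX = 2056-06-11.
24 days remain in February 2053 after the 4th (28 − 4).
Full months from March 2053 through May 2056 contribute their day counts.
Then 11 days into June 2056.
Total: 24 + 31 + 30 + 31 + 30 + 31 + 31 + 30 + 31 + 30 + 31 + 31 + 28 + 31 + 30 + 31 + 30 + 31 + 31 + 30 + 31 + 30 + 31 + 31 + 28 + 31 + 30 + 31 + 30 + 31 + 31 + 30 + 31 + 30 + 31 + 31 + 29 + 31 + 30 + 31 + 11 = 1223.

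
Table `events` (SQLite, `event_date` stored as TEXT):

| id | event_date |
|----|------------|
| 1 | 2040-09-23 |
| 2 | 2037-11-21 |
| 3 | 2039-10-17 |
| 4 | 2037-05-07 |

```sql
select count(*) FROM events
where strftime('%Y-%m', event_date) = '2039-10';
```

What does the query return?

1

Rows with year-month 2039-10: 2039-10-17 → 1.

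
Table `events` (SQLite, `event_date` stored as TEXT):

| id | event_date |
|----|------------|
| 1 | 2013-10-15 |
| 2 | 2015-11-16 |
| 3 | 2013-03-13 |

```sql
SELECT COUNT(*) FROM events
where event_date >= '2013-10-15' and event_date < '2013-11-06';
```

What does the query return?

1

Rows in [2013-10-15, 2013-11-06): 2013-10-15 → 1 row.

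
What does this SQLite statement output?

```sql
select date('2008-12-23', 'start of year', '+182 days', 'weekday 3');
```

`start of year` rewinds 2008-12-23 to 2008-01-01.
Applying '+182 days' to 2008-01-01: counting 182 days forward gives 2008-07-01.
`weekday 3` advances to the next Wednesday; 2008-07-01 is a Tuesday, so it moves forward to 2008-07-02.

2008-07-02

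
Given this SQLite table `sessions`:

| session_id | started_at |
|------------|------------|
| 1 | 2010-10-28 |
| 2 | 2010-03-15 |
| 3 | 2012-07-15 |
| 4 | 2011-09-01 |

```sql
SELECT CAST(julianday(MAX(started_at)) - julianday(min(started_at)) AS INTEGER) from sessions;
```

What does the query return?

MIN = 2010-03-15, MAX = 2012-07-15.
16 days remain in March 2010 after the 15th (31 − 15).
Full months from April 2010 through June 2012 contribute their day counts.
Then 15 days into July 2012.
Total: 16 + 30 + 31 + 30 + 31 + 31 + 30 + 31 + 30 + 31 + 31 + 28 + 31 + 30 + 31 + 30 + 31 + 31 + 30 + 31 + 30 + 31 + 31 + 29 + 31 + 30 + 31 + 30 + 15 = 853.

853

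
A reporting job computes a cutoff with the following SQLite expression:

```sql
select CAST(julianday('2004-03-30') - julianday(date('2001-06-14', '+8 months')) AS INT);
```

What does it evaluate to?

775

Adding +8 months to 2001-06-14 gives 2002-02-14.
14 days remain in February 2002 after the 14th (28 − 14).
Full months from March 2002 through February 2004 contribute their day counts.
Then 30 days into March 2004.
Total: 14 + 31 + 30 + 31 + 30 + 31 + 31 + 30 + 31 + 30 + 31 + 31 + 28 + 31 + 30 + 31 + 30 + 31 + 31 + 30 + 31 + 30 + 31 + 31 + 29 + 30 = 775.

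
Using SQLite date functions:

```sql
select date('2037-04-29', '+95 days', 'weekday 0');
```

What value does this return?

2037-08-02

Applying '+95 days' to 2037-04-29: counting 95 days forward gives 2037-08-02.
`weekday 0` advances to the next Sunday; 2037-08-02 is already a Sunday, so it stays at 2037-08-02.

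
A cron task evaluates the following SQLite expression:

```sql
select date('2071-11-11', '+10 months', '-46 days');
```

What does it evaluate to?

Adding +10 months to 2071-11-11 gives 2072-09-11.
Applying '-46 days' to 2072-09-11: counting 46 days back gives 2072-07-27.

2072-07-27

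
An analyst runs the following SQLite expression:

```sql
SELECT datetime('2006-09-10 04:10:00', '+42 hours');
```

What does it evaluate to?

2006-09-11 22:10:00

+42 hours from 2006-09-10 04:10:00 is 2006-09-11 22:10:00 (crosses midnight).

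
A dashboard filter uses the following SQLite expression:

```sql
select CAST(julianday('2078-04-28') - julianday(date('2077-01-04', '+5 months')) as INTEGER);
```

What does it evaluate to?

328

Adding +5 months to 2077-01-04 gives 2077-06-04.
26 days remain in June 2077 after the 4th (30 − 4).
Full months from July 2077 through March 2078 contribute their day counts.
Then 28 days into April 2078.
Total: 26 + 31 + 31 + 30 + 31 + 30 + 31 + 31 + 28 + 31 + 28 = 328.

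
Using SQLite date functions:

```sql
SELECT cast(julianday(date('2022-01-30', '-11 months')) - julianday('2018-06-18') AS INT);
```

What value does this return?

Adding -11 months to 2022-01-30 targets 2021-02-30. February 2021 has only 28 days, so SQLite normalizes the 2-day overflow forward to 2021-03-02.
12 days remain in June 2018 after the 18th (30 − 18).
Full months from July 2018 through February 2021 contribute their day counts.
Then 2 days into March 2021.
Total: 12 + 31 + 31 + 30 + 31 + 30 + 31 + 31 + 28 + 31 + 30 + 31 + 30 + 31 + 31 + 30 + 31 + 30 + 31 + 31 + 29 + 31 + 30 + 31 + 30 + 31 + 31 + 30 + 31 + 30 + 31 + 31 + 28 + 2 = 988.

988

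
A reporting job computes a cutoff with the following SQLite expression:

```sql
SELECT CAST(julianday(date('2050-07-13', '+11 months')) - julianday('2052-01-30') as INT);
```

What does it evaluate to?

Adding +11 months to 2050-07-13 gives 2051-06-13.
17 days remain in June 2051 after the 13th (30 − 13).
Full months from July 2051 through December 2051 contribute their day counts.
Then 30 days into January 2052.
Total: 17 + 31 + 31 + 30 + 31 + 30 + 31 + 30 = 231.
The subtraction is earlier − later, so the result is −231 → -231.

-231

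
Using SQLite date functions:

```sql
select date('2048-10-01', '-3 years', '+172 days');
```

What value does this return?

2046-03-22

Adding -3 years to 2048-10-01 gives 2045-10-01.
Applying '+172 days' to 2045-10-01: counting 172 days forward gives 2046-03-22.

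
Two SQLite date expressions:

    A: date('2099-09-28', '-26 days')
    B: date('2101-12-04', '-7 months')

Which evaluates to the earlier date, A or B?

A

A = 2099-09-02.
B = 2101-05-04.
A is earlier.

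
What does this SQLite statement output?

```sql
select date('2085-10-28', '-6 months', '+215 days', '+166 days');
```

2086-05-14

Adding -6 months to 2085-10-28 gives 2085-04-28.
Applying '+215 days' to 2085-04-28: counting 215 days forward gives 2085-11-29.
Applying '+166 days' to 2085-11-29: counting 166 days forward gives 2086-05-14.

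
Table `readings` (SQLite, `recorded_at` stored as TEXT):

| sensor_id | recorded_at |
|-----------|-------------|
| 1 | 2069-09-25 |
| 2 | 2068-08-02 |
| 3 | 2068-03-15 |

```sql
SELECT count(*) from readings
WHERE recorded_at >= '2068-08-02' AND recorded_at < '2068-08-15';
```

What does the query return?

Rows in [2068-08-02, 2068-08-15): 2068-08-02 → 1 row.

1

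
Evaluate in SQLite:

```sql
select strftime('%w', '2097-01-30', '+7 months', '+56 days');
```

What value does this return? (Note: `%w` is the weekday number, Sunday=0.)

5

First apply '+7 months', '+56 days': 2097-01-30 → 2097-10-25.
2097-10-25 is a Friday; with Sunday=0 that is 5.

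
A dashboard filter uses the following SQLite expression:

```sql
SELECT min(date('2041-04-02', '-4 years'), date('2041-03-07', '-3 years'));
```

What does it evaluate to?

date('2041-04-02', '-4 years') → 2037-04-02.
date('2041-03-07', '-3 years') → 2038-03-07.
Earlier of the two is 2037-04-02.

2037-04-02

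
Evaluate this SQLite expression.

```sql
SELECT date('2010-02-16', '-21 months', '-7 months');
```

Adding -21 months to 2010-02-16 gives 2008-05-16.
Adding -7 months to 2008-05-16 gives 2007-10-16.

2007-10-16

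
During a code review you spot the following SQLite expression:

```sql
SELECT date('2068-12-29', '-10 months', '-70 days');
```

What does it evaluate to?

2067-12-21

Adding -10 months to 2068-12-29 gives 2068-02-29.
Applying '-70 days' to 2068-02-29: counting 70 days back gives 2067-12-21.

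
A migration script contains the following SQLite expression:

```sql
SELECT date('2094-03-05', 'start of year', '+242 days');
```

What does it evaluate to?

2094-08-31

`start of year` rewinds 2094-03-05 to 2094-01-01.
Applying '+242 days' to 2094-01-01: counting 242 days forward gives 2094-08-31.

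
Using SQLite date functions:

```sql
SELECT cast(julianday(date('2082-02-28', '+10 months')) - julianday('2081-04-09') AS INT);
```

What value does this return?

628

Adding +10 months to 2082-02-28 gives 2082-12-28.
21 days remain in April 2081 after the 9th (30 − 9).
Full months from May 2081 through November 2082 contribute their day counts.
Then 28 days into December 2082.
Total: 21 + 31 + 30 + 31 + 31 + 30 + 31 + 30 + 31 + 31 + 28 + 31 + 30 + 31 + 30 + 31 + 31 + 30 + 31 + 30 + 28 = 628.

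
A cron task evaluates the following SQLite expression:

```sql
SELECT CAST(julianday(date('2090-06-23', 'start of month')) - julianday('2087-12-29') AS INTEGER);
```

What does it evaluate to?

885

`start of month` rewinds 2090-06-23 to 2090-06-01.
2 days remain in December 2087 after the 29th (31 − 29).
Full months from January 2088 through May 2090 contribute their day counts.
Then 1 day into June 2090.
Total: 2 + 31 + 29 + 31 + 30 + 31 + 30 + 31 + 31 + 30 + 31 + 30 + 31 + 31 + 28 + 31 + 30 + 31 + 30 + 31 + 31 + 30 + 31 + 30 + 31 + 31 + 28 + 31 + 30 + 31 + 1 = 885.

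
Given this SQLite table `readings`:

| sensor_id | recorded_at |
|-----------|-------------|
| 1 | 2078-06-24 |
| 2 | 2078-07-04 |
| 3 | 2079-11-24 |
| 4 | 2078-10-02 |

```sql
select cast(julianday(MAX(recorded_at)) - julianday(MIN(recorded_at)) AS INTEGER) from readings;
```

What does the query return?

518

MIN = 2078-06-24, MAX = 2079-11-24.
6 days remain in June 2078 after the 24th (30 − 24).
Full months from July 2078 through October 2079 contribute their day counts.
Then 24 days into November 2079.
Total: 6 + 31 + 31 + 30 + 31 + 30 + 31 + 31 + 28 + 31 + 30 + 31 + 30 + 31 + 31 + 30 + 31 + 24 = 518.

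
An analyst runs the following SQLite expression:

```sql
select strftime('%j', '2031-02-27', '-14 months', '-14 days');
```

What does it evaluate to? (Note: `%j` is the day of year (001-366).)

First apply '-14 months', '-14 days': 2031-02-27 → 2029-12-13.
Day-of-year for 2029-12-13: days since 2029-01-01 inclusive = 347, zero-padded to 347.

347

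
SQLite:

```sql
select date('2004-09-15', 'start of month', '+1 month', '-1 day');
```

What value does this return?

2004-09-30

`start of month` rewinds 2004-09-15 to 2004-09-01.
Adding +1 month to 2004-09-01 gives 2004-10-01.
Going back 1 day from 2004-10-01 reaches 2004-09-30 (last day of September, 30 days).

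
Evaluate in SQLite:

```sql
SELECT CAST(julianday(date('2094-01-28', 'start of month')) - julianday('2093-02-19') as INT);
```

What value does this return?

`start of month` rewinds 2094-01-28 to 2094-01-01.
9 days remain in February 2093 after the 19th (28 − 19).
Full months from March 2093 through December 2093 contribute their day counts.
Then 1 day into January 2094.
Total: 9 + 31 + 30 + 31 + 30 + 31 + 31 + 30 + 31 + 30 + 31 + 1 = 316.

316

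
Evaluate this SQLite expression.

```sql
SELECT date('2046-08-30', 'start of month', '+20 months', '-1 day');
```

`start of month` rewinds 2046-08-30 to 2046-08-01.
Adding +20 months to 2046-08-01 gives 2048-04-01.
Going back 1 day from 2048-04-01 reaches 2048-03-31 (last day of March, 31 days).

2048-03-31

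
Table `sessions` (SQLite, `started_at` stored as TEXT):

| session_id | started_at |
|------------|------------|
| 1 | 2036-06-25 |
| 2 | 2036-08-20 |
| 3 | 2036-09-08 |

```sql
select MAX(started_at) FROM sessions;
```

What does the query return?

MAX over {2036-06-25, 2036-08-20, 2036-09-08}.

2036-09-08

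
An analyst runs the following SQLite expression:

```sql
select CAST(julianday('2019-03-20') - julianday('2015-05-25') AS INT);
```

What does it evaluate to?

1395

6 days remain in May 2015 after the 25th (31 − 25).
Full months from June 2015 through February 2019 contribute their day counts.
Then 20 days into March 2019.
Total: 6 + 30 + 31 + 31 + 30 + 31 + 30 + 31 + 31 + 29 + 31 + 30 + 31 + 30 + 31 + 31 + 30 + 31 + 30 + 31 + 31 + 28 + 31 + 30 + 31 + 30 + 31 + 31 + 30 + 31 + 30 + 31 + 31 + 28 + 31 + 30 + 31 + 30 + 31 + 31 + 30 + 31 + 30 + 31 + 31 + 28 + 20 = 1395.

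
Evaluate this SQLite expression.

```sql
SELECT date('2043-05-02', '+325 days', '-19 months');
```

2042-08-22

Applying '+325 days' to 2043-05-02: counting 325 days forward gives 2044-03-22.
Adding -19 months to 2044-03-22 gives 2042-08-22.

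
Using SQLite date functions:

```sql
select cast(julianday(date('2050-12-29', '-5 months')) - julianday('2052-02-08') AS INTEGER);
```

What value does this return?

Adding -5 months to 2050-12-29 gives 2050-07-29.
2 days remain in July 2050 after the 29th (31 − 29).
Full months from August 2050 through January 2052 contribute their day counts.
Then 8 days into February 2052.
Total: 2 + 31 + 30 + 31 + 30 + 31 + 31 + 28 + 31 + 30 + 31 + 30 + 31 + 31 + 30 + 31 + 30 + 31 + 31 + 8 = 559.
The subtraction is earlier − later, so the result is −559 → -559.

-559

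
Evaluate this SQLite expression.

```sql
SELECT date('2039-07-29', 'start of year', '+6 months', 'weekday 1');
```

`start of year` rewinds 2039-07-29 to 2039-01-01.
Adding +6 months to 2039-01-01 gives 2039-07-01.
`weekday 1` advances to the next Monday; 2039-07-01 is a Friday, so it moves forward to 2039-07-04.

2039-07-04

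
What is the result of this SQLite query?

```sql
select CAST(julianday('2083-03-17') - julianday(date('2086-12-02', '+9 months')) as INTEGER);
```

Adding +9 months to 2086-12-02 gives 2087-09-02.
14 days remain in March 2083 after the 17th (31 − 17).
Full months from April 2083 through August 2087 contribute their day counts.
Then 2 days into September 2087.
Total: 14 + 30 + 31 + 30 + 31 + 31 + 30 + 31 + 30 + 31 + 31 + 29 + 31 + 30 + 31 + 30 + 31 + 31 + 30 + 31 + 30 + 31 + 31 + 28 + 31 + 30 + 31 + 30 + 31 + 31 + 30 + 31 + 30 + 31 + 31 + 28 + 31 + 30 + 31 + 30 + 31 + 31 + 30 + 31 + 30 + 31 + 31 + 28 + 31 + 30 + 31 + 30 + 31 + 31 + 2 = 1630.
The subtraction is earlier − later, so the result is −1630 → -1630.

-1630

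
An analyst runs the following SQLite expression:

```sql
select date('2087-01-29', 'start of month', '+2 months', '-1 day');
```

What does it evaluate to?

`start of month` rewinds 2087-01-29 to 2087-01-01.
Adding +2 months to 2087-01-01 gives 2087-03-01.
Going back 1 day from 2087-03-01 reaches 2087-02-28 (last day of February, 28 days).

2087-02-28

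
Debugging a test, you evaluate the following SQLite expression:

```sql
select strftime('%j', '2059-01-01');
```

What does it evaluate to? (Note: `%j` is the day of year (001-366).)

Day-of-year for 2059-01-01: days since 2059-01-01 inclusive = 1, zero-padded to 001.

001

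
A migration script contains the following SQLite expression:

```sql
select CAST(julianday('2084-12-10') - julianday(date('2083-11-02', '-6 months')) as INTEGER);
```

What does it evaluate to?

Adding -6 months to 2083-11-02 gives 2083-05-02.
29 days remain in May 2083 after the 2nd (31 − 2).
Full months from June 2083 through November 2084 contribute their day counts.
Then 10 days into December 2084.
Total: 29 + 30 + 31 + 31 + 30 + 31 + 30 + 31 + 31 + 29 + 31 + 30 + 31 + 30 + 31 + 31 + 30 + 31 + 30 + 10 = 588.

588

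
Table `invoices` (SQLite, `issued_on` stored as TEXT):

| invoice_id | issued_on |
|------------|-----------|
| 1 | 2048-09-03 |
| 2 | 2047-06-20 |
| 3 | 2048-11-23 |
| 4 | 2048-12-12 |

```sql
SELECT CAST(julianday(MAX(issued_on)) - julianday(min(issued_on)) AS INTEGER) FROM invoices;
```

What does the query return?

MIN = 2047-06-20, MAX = 2048-12-12.
10 days remain in June 2047 after the 20th (30 − 20).
Full months from July 2047 through November 2048 contribute their day counts.
Then 12 days into December 2048.
Total: 10 + 31 + 31 + 30 + 31 + 30 + 31 + 31 + 29 + 31 + 30 + 31 + 30 + 31 + 31 + 30 + 31 + 30 + 12 = 541.

541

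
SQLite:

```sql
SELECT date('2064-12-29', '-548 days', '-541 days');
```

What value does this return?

2062-01-05

Applying '-548 days' to 2064-12-29: counting 548 days back gives 2063-06-30.
Applying '-541 days' to 2063-06-30: counting 541 days back gives 2062-01-05.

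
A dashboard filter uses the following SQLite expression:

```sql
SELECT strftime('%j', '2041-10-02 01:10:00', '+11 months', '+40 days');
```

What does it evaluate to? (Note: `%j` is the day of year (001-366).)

First apply '+11 months', '+40 days': 2041-10-02 01:10:00 → 2042-10-12 01:10:00.
Day-of-year for 2042-10-12: days since 2042-01-01 inclusive = 285, zero-padded to 285.

285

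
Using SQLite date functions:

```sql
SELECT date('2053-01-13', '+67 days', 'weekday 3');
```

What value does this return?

Applying '+67 days' to 2053-01-13: counting 67 days forward gives 2053-03-21.
`weekday 3` advances to the next Wednesday; 2053-03-21 is a Friday, so it moves forward to 2053-03-26.

2053-03-26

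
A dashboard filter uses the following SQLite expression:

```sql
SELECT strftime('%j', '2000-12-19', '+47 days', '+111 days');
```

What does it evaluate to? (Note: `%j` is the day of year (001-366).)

First apply '+47 days', '+111 days': 2000-12-19 → 2001-05-26.
Day-of-year for 2001-05-26: days since 2001-01-01 inclusive = 146, zero-padded to 146.

146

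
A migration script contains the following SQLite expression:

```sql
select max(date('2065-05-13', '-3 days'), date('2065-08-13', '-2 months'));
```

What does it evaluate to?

2065-06-13

date('2065-05-13', '-3 days') → 2065-05-10.
date('2065-08-13', '-2 months') → 2065-06-13.
Later of the two is 2065-06-13.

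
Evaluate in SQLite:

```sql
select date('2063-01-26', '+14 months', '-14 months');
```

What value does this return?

Adding +14 months to 2063-01-26 gives 2064-03-26.
Adding -14 months to 2064-03-26 gives 2063-01-26.

2063-01-26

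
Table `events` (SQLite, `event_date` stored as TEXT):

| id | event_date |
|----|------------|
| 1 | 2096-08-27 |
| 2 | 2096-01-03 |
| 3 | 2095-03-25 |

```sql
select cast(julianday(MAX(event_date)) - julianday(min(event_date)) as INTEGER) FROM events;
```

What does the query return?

MIN = 2095-03-25, MAX = 2096-08-27.
6 days remain in March 2095 after the 25th (31 − 25).
Full months from April 2095 through July 2096 contribute their day counts.
Then 27 days into August 2096.
Total: 6 + 30 + 31 + 30 + 31 + 31 + 30 + 31 + 30 + 31 + 31 + 29 + 31 + 30 + 31 + 30 + 31 + 27 = 521.

521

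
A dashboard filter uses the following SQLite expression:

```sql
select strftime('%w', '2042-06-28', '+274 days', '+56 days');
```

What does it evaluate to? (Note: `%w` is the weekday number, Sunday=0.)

First apply '+274 days', '+56 days': 2042-06-28 → 2043-05-24.
2043-05-24 is a Sunday; with Sunday=0 that is 0.

0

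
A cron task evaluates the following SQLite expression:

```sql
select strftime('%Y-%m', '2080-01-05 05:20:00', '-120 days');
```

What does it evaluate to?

2079-09

First apply '-120 days': 2080-01-05 05:20:00 → 2079-09-07 05:20:00.
`%Y-%m` extracts the year-month: 2079-09.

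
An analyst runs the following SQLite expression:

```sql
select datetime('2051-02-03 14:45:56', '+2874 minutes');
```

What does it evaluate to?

2051-02-05 14:39:56

2874 minutes = 47h 54m; +2874 minutes from 2051-02-03 14:45:56 is 2051-02-05 14:39:56 (crosses midnight).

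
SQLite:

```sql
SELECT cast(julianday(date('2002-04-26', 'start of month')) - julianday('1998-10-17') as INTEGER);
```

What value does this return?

1262

`start of month` rewinds 2002-04-26 to 2002-04-01.
14 days remain in October 1998 after the 17th (31 − 17).
Full months from November 1998 through March 2002 contribute their day counts.
Then 1 day into April 2002.
Total: 14 + 30 + 31 + 31 + 28 + 31 + 30 + 31 + 30 + 31 + 31 + 30 + 31 + 30 + 31 + 31 + 29 + 31 + 30 + 31 + 30 + 31 + 31 + 30 + 31 + 30 + 31 + 31 + 28 + 31 + 30 + 31 + 30 + 31 + 31 + 30 + 31 + 30 + 31 + 31 + 28 + 31 + 1 = 1262.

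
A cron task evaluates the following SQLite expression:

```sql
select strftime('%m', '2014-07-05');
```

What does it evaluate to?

`%m` extracts the 2-digit month (01-12): 07.

07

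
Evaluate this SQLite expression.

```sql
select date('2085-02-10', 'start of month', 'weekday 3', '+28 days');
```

2085-03-07

`start of month` rewinds 2085-02-10 to 2085-02-01.
`weekday 3` advances to the next Wednesday; 2085-02-01 is a Thursday, so it moves forward to 2085-02-07.
February 2085 has 28 days; 21 remain after the 7th, so 22 days reach 2085-03-01.
Advancing 6 more days within March lands on 2085-03-07.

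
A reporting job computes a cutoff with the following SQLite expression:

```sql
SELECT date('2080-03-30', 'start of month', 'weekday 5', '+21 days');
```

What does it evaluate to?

2080-03-22

`start of month` rewinds 2080-03-30 to 2080-03-01.
`weekday 5` advances to the next Friday; 2080-03-01 is already a Friday, so it stays at 2080-03-01.
Advancing 21 more days within March lands on 2080-03-22.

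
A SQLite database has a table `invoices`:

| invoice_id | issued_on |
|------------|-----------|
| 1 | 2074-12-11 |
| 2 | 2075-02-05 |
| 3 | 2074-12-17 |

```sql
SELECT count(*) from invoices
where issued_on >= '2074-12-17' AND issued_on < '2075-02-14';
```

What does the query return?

2

Rows in [2074-12-17, 2075-02-14): 2075-02-05, 2074-12-17 → 2 rows.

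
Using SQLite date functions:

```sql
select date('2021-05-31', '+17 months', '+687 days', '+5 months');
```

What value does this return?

Adding +17 months to 2021-05-31 gives 2022-10-31.
Applying '+687 days' to 2022-10-31: counting 687 days forward gives 2024-09-17.
Adding +5 months to 2024-09-17 gives 2025-02-17.

2025-02-17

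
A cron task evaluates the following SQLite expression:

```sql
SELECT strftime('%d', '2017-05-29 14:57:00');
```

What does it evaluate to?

`%d` extracts the 2-digit day of month: 29.

29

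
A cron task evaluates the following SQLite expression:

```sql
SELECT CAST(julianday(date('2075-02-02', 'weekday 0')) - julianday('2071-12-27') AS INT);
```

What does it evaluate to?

`weekday 0` advances to the next Sunday; 2075-02-02 is a Saturday, so it moves forward to 2075-02-03.
4 days remain in December 2071 after the 27th (31 − 27).
Full months from January 2072 through January 2075 contribute their day counts.
Then 3 days into February 2075.
Total: 4 + 31 + 29 + 31 + 30 + 31 + 30 + 31 + 31 + 30 + 31 + 30 + 31 + 31 + 28 + 31 + 30 + 31 + 30 + 31 + 31 + 30 + 31 + 30 + 31 + 31 + 28 + 31 + 30 + 31 + 30 + 31 + 31 + 30 + 31 + 30 + 31 + 31 + 3 = 1134.

1134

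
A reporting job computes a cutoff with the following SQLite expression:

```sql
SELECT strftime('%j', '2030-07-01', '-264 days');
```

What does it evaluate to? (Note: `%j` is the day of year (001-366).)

First apply '-264 days': 2030-07-01 → 2029-10-10.
Day-of-year for 2029-10-10: days since 2029-01-01 inclusive = 283, zero-padded to 283.

283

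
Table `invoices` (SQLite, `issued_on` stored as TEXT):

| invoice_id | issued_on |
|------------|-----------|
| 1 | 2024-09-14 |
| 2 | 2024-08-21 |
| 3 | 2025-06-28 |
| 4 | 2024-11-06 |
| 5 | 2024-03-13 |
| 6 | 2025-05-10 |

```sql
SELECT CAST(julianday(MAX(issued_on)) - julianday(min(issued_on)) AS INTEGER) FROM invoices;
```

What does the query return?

472

MIN = 2024-03-13, MAX = 2025-06-28.
18 days remain in March 2024 after the 13th (31 − 13).
Full months from April 2024 through May 2025 contribute their day counts.
Then 28 days into June 2025.
Total: 18 + 30 + 31 + 30 + 31 + 31 + 30 + 31 + 30 + 31 + 31 + 28 + 31 + 30 + 31 + 28 = 472.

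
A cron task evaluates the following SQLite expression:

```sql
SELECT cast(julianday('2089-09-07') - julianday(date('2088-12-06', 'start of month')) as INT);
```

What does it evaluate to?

280

`start of month` rewinds 2088-12-06 to 2088-12-01.
30 days remain in December 2088 after the 1st (31 − 1).
Full months from January 2089 through August 2089 contribute their day counts.
Then 7 days into September 2089.
Total: 30 + 31 + 28 + 31 + 30 + 31 + 30 + 31 + 31 + 7 = 280.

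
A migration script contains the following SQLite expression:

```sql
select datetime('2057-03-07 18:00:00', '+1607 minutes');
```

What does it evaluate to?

2057-03-08 20:47:00

1607 minutes = 26h 47m; +1607 minutes from 2057-03-07 18:00:00 is 2057-03-08 20:47:00 (crosses midnight).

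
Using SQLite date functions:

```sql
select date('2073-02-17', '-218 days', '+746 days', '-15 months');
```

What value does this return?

2073-04-30

Applying '-218 days' to 2073-02-17: counting 218 days back gives 2072-07-14.
Applying '+746 days' to 2072-07-14: counting 746 days forward gives 2074-07-30.
Adding -15 months to 2074-07-30 gives 2073-04-30.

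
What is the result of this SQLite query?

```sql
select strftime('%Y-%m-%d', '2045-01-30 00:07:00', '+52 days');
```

First apply '+52 days': 2045-01-30 00:07:00 → 2045-03-23 00:07:00.
`%Y-%m-%d` extracts the ISO date: 2045-03-23.

2045-03-23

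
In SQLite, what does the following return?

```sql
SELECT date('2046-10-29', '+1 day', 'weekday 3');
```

2046-10-31

Advancing 1 more day within October lands on 2046-10-30.
`weekday 3` advances to the next Wednesday; 2046-10-30 is a Tuesday, so it moves forward to 2046-10-31.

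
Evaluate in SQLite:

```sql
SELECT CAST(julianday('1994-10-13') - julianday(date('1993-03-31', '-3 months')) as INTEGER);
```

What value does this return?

Adding -3 months to 1993-03-31 gives 1992-12-31.
0 days remain in December 1992 after the 31st (31 − 31).
Full months from January 1993 through September 1994 contribute their day counts.
Then 13 days into October 1994.
Total: 0 + 31 + 28 + 31 + 30 + 31 + 30 + 31 + 31 + 30 + 31 + 30 + 31 + 31 + 28 + 31 + 30 + 31 + 30 + 31 + 31 + 30 + 13 = 651.

651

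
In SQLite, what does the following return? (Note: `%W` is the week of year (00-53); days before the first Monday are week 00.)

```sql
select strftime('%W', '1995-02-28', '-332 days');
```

First apply '-332 days': 1995-02-28 → 1994-04-02.
1994-04-02 is a Saturday. SQLite's %W counts Mondays since the year started; the result is 13.

13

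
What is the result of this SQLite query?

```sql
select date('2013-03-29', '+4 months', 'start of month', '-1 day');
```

Adding +4 months to 2013-03-29 gives 2013-07-29.
`start of month` rewinds 2013-07-29 to 2013-07-01.
Going back 1 day from 2013-07-01 reaches 2013-06-30 (last day of June, 30 days).

2013-06-30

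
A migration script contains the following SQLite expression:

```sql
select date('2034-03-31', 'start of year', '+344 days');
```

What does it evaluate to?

`start of year` rewinds 2034-03-31 to 2034-01-01.
Applying '+344 days' to 2034-01-01: counting 344 days forward gives 2034-12-11.

2034-12-11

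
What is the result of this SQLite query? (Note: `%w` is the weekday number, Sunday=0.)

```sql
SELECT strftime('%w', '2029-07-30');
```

1

2029-07-30 is a Monday; with Sunday=0 that is 1.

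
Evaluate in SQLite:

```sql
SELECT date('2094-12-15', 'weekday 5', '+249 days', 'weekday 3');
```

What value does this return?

2095-08-24

`weekday 5` advances to the next Friday; 2094-12-15 is a Wednesday, so it moves forward to 2094-12-17.
Applying '+249 days' to 2094-12-17: counting 249 days forward gives 2095-08-23.
`weekday 3` advances to the next Wednesday; 2095-08-23 is a Tuesday, so it moves forward to 2095-08-24.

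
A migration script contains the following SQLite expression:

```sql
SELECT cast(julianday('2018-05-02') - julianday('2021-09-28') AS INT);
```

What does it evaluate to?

-1245

29 days remain in May 2018 after the 2nd (31 − 2).
Full months from June 2018 through August 2021 contribute their day counts.
Then 28 days into September 2021.
Total: 29 + 30 + 31 + 31 + 30 + 31 + 30 + 31 + 31 + 28 + 31 + 30 + 31 + 30 + 31 + 31 + 30 + 31 + 30 + 31 + 31 + 29 + 31 + 30 + 31 + 30 + 31 + 31 + 30 + 31 + 30 + 31 + 31 + 28 + 31 + 30 + 31 + 30 + 31 + 31 + 28 = 1245.
The subtraction is earlier − later, so the result is −1245 → -1245.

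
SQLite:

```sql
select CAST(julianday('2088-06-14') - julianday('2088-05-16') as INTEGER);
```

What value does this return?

29

15 days remain in May 2088 after the 16th (31 − 16).
Then 14 days into June 2088.
Total: 15 + 14 = 29.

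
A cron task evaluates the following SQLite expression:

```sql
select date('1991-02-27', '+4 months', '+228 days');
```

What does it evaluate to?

Adding +4 months to 1991-02-27 gives 1991-06-27.
Applying '+228 days' to 1991-06-27: counting 228 days forward gives 1992-02-10.

1992-02-10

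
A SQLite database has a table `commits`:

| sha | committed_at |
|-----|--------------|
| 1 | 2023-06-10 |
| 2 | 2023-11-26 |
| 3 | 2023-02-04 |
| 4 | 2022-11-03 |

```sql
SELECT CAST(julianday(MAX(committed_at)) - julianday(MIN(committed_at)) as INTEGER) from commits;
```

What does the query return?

MIN = 2022-11-03, MAX = 2023-11-26.
27 days remain in November 2022 after the 3rd (30 − 3).
Full months from December 2022 through October 2023 contribute their day counts.
Then 26 days into November 2023.
Total: 27 + 31 + 31 + 28 + 31 + 30 + 31 + 30 + 31 + 31 + 30 + 31 + 26 = 388.

388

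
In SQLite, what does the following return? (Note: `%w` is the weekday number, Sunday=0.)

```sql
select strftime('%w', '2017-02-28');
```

2

2017-02-28 is a Tuesday; with Sunday=0 that is 2.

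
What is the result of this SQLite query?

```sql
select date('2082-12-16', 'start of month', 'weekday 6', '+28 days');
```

2083-01-02

`start of month` rewinds 2082-12-16 to 2082-12-01.
`weekday 6` advances to the next Saturday; 2082-12-01 is a Tuesday, so it moves forward to 2082-12-05.
December 2082 has 31 days; 26 remain after the 5th, so 27 days reach 2083-01-01.
Advancing 1 more day within January lands on 2083-01-02.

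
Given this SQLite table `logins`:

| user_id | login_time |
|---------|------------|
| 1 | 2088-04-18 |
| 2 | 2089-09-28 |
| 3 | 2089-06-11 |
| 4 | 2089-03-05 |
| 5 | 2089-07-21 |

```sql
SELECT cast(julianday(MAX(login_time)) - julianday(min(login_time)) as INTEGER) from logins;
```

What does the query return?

528

MIN = 2088-04-18, MAX = 2089-09-28.
12 days remain in April 2088 after the 18th (30 − 18).
Full months from May 2088 through August 2089 contribute their day counts.
Then 28 days into September 2089.
Total: 12 + 31 + 30 + 31 + 31 + 30 + 31 + 30 + 31 + 31 + 28 + 31 + 30 + 31 + 30 + 31 + 31 + 28 = 528.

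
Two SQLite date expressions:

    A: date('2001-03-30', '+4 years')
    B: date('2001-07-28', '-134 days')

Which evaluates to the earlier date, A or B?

B

A = 2005-03-30.
B = 2001-03-16.
B is earlier.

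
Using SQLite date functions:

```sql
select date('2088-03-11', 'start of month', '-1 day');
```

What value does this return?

`start of month` rewinds 2088-03-11 to 2088-03-01.
Going back 1 day from 2088-03-01 reaches 2088-02-29 (last day of February, 29 days).

2088-02-29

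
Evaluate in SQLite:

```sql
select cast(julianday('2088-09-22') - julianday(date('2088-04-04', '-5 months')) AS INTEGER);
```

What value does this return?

Adding -5 months to 2088-04-04 gives 2087-11-04.
26 days remain in November 2087 after the 4th (30 − 4).
Full months from December 2087 through August 2088 contribute their day counts.
Then 22 days into September 2088.
Total: 26 + 31 + 31 + 29 + 31 + 30 + 31 + 30 + 31 + 31 + 22 = 323.

323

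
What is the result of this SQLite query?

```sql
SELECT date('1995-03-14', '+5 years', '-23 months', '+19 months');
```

Adding +5 years to 1995-03-14 gives 2000-03-14.
Adding -23 months to 2000-03-14 gives 1998-04-14.
Adding +19 months to 1998-04-14 gives 1999-11-14.

1999-11-14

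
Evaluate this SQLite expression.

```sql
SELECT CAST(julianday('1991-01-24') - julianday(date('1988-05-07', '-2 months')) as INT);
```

1053

Adding -2 months to 1988-05-07 gives 1988-03-07.
24 days remain in March 1988 after the 7th (31 − 7).
Full months from April 1988 through December 1990 contribute their day counts.
Then 24 days into January 1991.
Total: 24 + 30 + 31 + 30 + 31 + 31 + 30 + 31 + 30 + 31 + 31 + 28 + 31 + 30 + 31 + 30 + 31 + 31 + 30 + 31 + 30 + 31 + 31 + 28 + 31 + 30 + 31 + 30 + 31 + 31 + 30 + 31 + 30 + 31 + 24 = 1053.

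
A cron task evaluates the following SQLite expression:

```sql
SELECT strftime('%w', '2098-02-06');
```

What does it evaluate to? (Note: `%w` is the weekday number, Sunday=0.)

4

2098-02-06 is a Thursday; with Sunday=0 that is 4.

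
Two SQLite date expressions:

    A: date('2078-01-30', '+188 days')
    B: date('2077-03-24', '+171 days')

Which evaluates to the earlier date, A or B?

B

A = 2078-08-06.
B = 2077-09-11.
B is earlier.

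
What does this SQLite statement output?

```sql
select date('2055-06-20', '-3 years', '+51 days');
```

2052-08-10

Adding -3 years to 2055-06-20 gives 2052-06-20.
Applying '+51 days' to 2052-06-20: counting 51 days forward gives 2052-08-10.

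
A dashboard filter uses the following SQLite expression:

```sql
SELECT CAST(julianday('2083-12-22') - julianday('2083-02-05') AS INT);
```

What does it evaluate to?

23 days remain in February 2083 after the 5th (28 − 5).
Full months from March 2083 through November 2083 contribute their day counts.
Then 22 days into December 2083.
Total: 23 + 31 + 30 + 31 + 30 + 31 + 31 + 30 + 31 + 30 + 22 = 320.

320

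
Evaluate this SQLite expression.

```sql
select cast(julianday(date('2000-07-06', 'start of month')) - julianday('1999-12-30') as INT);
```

`start of month` rewinds 2000-07-06 to 2000-07-01.
1 day remains in December 1999 after the 30th (31 − 30).
Full months from January 2000 through June 2000 contribute their day counts.
Then 1 day into July 2000.
Total: 1 + 31 + 29 + 31 + 30 + 31 + 30 + 1 = 184.

184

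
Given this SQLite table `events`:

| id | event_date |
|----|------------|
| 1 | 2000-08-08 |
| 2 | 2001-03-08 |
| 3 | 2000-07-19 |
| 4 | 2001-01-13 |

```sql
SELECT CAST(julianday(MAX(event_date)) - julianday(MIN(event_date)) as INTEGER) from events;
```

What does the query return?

MIN = 2000-07-19, MAX = 2001-03-08.
12 days remain in July 2000 after the 19th (31 − 19).
Full months from August 2000 through February 2001 contribute their day counts.
Then 8 days into March 2001.
Total: 12 + 31 + 30 + 31 + 30 + 31 + 31 + 28 + 8 = 232.

232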